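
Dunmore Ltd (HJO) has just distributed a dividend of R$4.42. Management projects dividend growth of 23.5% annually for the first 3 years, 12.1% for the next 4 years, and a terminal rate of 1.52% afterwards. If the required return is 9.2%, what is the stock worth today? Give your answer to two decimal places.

R$138.22

Three-stage DDM. Project D₁…D_7; terminal Gordon value at t=7 with g = 0.0152; discount at r = 0.092.
D_1 = 5.4587
D_2 = 6.7415
D_3 = 8.3257
D_4 = 9.3332
D_5 = 10.4625
D_6 = 11.7284
D_7 = 13.1476
TV_7 = 13.3474/(0.092−0.0152) = 173.7945
P₀ = Σ Dₜ/(1+r)ᵗ + TV_7/(1+r)^7 = 138.2240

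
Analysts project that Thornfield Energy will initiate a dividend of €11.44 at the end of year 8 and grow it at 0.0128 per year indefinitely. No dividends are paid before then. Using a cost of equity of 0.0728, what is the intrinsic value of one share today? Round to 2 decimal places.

€116.59

Deferred-dividend DDM. At t=7 the remaining stream is a growing perpetuity with first payment D_8 = 11.44.
V_7 = D_8/(r−g) = 11.44/(0.0728−0.0128) = 190.6667
P₀ = V_7/(1+r)^7 = 190.6667/(1+0.0728)^7 = 116.5852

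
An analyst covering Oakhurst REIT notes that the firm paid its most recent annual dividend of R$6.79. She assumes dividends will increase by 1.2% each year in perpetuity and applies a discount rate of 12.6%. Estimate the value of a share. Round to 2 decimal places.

Gordon growth model: P₀ = D₁/(r − g). D₁ = 6.79 × (1 + 0.012) = 6.8715.
P₀ = 6.8715 / (0.126 − 0.012) = 6.8715 / 0.114 = 60.2761

R$60.28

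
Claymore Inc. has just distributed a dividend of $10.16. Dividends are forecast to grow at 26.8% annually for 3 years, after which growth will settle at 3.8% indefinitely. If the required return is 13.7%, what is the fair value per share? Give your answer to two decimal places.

$185.81

Two-stage DDM. Project D₁…D_3 at 0.268, terminal growth 0.038, discount at r = 0.137.
D_1 = 12.8829
D_2 = 16.3355
D_3 = 20.7134
Terminal value at t=3: TV = D_4/(r−g) = 21.5005/(0.137−0.038) = 217.1769
P₀ = 12.8829/(1+0.137)^1 + 16.3355/(1+0.137)^2 + 20.7134/(1+0.137)^3 + 217.1769/(1+0.137)^3 = 185.8102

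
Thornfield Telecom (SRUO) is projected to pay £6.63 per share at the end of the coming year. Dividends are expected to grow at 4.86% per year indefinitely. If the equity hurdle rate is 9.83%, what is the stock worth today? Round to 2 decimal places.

Gordon growth model: P₀ = D₁/(r − g), with D₁ = 6.63 given directly.
P₀ = 6.6300 / (0.0983 − 0.0486) = 6.6300 / 0.0497 = 133.4004

£133.40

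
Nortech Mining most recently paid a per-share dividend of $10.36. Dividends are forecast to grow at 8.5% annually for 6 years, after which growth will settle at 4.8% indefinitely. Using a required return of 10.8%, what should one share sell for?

$217.35

Two-stage DDM. Project D₁…D_6 at 0.085, terminal growth 0.048, discount at r = 0.108.
D_1 = 11.2406
D_2 = 12.1961
D_3 = 13.2327
D_4 = 14.3575
D_5 = 15.5779
D_6 = 16.9020
Terminal value at t=6: TV = D_7/(r−g) = 17.7133/(0.108−0.048) = 295.2217
P₀ = 11.2406/(1+0.108)^1 + 12.1961/(1+0.108)^2 + 13.2327/(1+0.108)^3 + 14.3575/(1+0.108)^4 + 15.5779/(1+0.108)^5 + 16.9020/(1+0.108)^6 + 295.2217/(1+0.108)^6 = 217.3516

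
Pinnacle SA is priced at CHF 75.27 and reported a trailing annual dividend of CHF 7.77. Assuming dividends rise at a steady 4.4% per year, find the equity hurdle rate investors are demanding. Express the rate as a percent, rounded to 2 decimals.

Rearranging the constant-growth DDM: r = D₁/P₀ + g.
D₁ = 7.77 × (1 + 0.044) = 8.1119.
r = 8.1119 / 75.27 + 0.044 = 0.10777 + 0.044 = 0.15177

15.18%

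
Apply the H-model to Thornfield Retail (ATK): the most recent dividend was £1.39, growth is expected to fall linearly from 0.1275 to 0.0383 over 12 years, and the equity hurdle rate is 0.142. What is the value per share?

£21.09

H-model: P₀ = D₀[(1+g_L) + H(g_S−g_L)]/(r−g_L), with H = 12/2 = 6.
P₀ = 1.39 × [(1+0.0383) + 6×(0.1275−0.0383)] / (0.142−0.0383)
   = 1.39 × 1.5735 / 0.1037 = 21.0913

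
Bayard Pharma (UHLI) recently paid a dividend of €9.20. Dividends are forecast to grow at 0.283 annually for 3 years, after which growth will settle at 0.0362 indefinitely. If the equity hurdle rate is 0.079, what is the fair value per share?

€413.87

Two-stage DDM. Project D₁…D_3 at 0.283, terminal growth 0.0362, discount at r = 0.079.
D_1 = 11.8036
D_2 = 15.1440
D_3 = 19.4298
Terminal value at t=3: TV = D_4/(r−g) = 20.1331/(0.079−0.0362) = 470.4003
P₀ = 11.8036/(1+0.079)^1 + 15.1440/(1+0.079)^2 + 19.4298/(1+0.079)^3 + 470.4003/(1+0.079)^3 = 413.8721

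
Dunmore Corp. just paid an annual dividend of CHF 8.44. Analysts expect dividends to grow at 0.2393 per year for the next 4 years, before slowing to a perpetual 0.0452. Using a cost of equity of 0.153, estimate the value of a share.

Two-stage DDM. Project D₁…D_4 at 0.2393, terminal growth 0.0452, discount at r = 0.153.
D_1 = 10.4597
D_2 = 12.9627
D_3 = 16.0647
D_4 = 19.9089
Terminal value at t=4: TV = D_5/(r−g) = 20.8088/(0.153−0.0452) = 193.0318
P₀ = 10.4597/(1+0.153)^1 + 12.9627/(1+0.153)^2 + 16.0647/(1+0.153)^3 + 19.9089/(1+0.153)^4 + 193.0318/(1+0.153)^4 = 149.7904

CHF 149.79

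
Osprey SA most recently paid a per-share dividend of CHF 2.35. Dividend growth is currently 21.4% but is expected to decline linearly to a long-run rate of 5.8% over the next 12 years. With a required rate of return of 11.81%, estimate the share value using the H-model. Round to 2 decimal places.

H-model: P₀ = D₀[(1+g_L) + H(g_S−g_L)]/(r−g_L), with H = 12/2 = 6.
P₀ = 2.35 × [(1+0.058) + 6×(0.214−0.058)] / (0.1181−0.058)
   = 2.35 × 1.9940 / 0.0601 = 77.9684

CHF 77.97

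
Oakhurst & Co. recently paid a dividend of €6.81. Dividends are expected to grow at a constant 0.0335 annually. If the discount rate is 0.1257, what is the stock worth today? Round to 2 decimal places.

€76.34

Gordon growth model: P₀ = D₁/(r − g). D₁ = 6.81 × (1 + 0.0335) = 7.0381.
P₀ = 7.0381 / (0.1257 − 0.0335) = 7.0381 / 0.0922 = 76.3355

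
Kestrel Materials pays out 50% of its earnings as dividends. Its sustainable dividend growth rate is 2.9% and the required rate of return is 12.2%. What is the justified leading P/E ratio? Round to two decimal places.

5.38

Justified leading P/E = b/(r−g) = 0.50/(0.122−0.029) = 5.3763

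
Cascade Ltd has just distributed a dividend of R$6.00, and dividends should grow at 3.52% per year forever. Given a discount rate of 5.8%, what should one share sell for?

Gordon growth model: P₀ = D₁/(r − g). D₁ = 6.00 × (1 + 0.0352) = 6.2112.
P₀ = 6.2112 / (0.058 − 0.0352) = 6.2112 / 0.0228 = 272.4211

R$272.42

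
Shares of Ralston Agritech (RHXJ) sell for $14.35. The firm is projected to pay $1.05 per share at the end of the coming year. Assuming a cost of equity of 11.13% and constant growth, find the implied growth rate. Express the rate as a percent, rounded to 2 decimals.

From P₀ = D₁/(r − g), the implied growth is g = r − D₁/P₀.
g = 0.1113 − 1.05/14.35 = 0.1113 − 0.07317 = 0.03813

3.81%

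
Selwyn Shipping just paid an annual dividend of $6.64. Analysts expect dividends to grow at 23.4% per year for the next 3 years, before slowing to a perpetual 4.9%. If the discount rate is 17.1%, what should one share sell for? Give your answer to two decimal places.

Two-stage DDM. Project D₁…D_3 at 0.234, terminal growth 0.049, discount at r = 0.171.
D_1 = 8.1938
D_2 = 10.1111
D_3 = 12.4771
Terminal value at t=3: TV = D_4/(r−g) = 13.0885/(0.171−0.049) = 107.2826
P₀ = 8.1938/(1+0.171)^1 + 10.1111/(1+0.171)^2 + 12.4771/(1+0.171)^3 + 107.2826/(1+0.171)^3 = 88.9539

$88.95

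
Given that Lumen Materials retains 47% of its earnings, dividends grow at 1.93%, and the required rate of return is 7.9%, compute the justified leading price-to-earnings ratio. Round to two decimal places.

Payout ratio b = 1 − 0.47 = 0.53.
Justified leading P/E = b/(r−g) = 0.53/(0.079−0.0193) = 8.8777

8.88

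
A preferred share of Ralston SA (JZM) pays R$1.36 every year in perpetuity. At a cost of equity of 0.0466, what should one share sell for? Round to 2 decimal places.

R$29.18

Zero-growth DDM (perpetuity): P₀ = D/r = 1.36 / 0.0466 = 29.1845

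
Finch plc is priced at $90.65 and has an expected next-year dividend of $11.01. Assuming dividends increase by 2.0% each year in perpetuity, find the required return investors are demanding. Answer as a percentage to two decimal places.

Rearranging the constant-growth DDM: r = D₁/P₀ + g.
r = 11.0100 / 90.65 + 0.02 = 0.12146 + 0.02 = 0.14146

14.15%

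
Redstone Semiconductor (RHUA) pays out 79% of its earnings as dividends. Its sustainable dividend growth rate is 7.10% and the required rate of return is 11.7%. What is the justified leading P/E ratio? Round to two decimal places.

17.17

Justified leading P/E = b/(r−g) = 0.79/(0.117−0.071) = 17.1739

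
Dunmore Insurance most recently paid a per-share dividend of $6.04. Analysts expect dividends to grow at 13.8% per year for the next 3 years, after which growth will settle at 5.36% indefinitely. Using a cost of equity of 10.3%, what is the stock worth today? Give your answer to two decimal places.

$160.77

Two-stage DDM. Project D₁…D_3 at 0.138, terminal growth 0.0536, discount at r = 0.103.
D_1 = 6.8735
D_2 = 7.8221
D_3 = 8.9015
Terminal value at t=3: TV = D_4/(r−g) = 9.3786/(0.103−0.0536) = 189.8508
P₀ = 6.8735/(1+0.103)^1 + 7.8221/(1+0.103)^2 + 8.9015/(1+0.103)^3 + 189.8508/(1+0.103)^3 = 160.7715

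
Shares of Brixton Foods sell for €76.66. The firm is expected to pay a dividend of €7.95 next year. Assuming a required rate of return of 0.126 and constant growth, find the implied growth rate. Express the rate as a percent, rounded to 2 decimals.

2.23%

From P₀ = D₁/(r − g), the implied growth is g = r − D₁/P₀.
g = 0.126 − 7.95/76.66 = 0.126 − 0.10370 = 0.02230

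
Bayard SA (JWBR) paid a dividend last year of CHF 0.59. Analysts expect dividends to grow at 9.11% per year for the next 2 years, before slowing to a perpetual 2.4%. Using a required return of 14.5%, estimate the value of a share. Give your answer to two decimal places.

CHF 5.63

Two-stage DDM. Project D₁…D_2 at 0.0911, terminal growth 0.024, discount at r = 0.145.
D_1 = 0.6437
D_2 = 0.7024
Terminal value at t=2: TV = D_3/(r−g) = 0.7193/(0.145−0.024) = 5.9442
P₀ = 0.6437/(1+0.145)^1 + 0.7024/(1+0.145)^2 + 5.9442/(1+0.145)^2 = 5.6320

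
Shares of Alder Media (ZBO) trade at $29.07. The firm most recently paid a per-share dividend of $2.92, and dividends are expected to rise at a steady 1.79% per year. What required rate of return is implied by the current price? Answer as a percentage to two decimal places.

12.01%

Rearranging the constant-growth DDM: r = D₁/P₀ + g.
D₁ = 2.92 × (1 + 0.0179) = 2.9723.
r = 2.9723 / 29.07 + 0.0179 = 0.10225 + 0.0179 = 0.12015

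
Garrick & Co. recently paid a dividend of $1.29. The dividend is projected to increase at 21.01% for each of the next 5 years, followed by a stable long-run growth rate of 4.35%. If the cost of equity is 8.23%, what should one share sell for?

Two-stage DDM. Project D₁…D_5 at 0.2101, terminal growth 0.0435, discount at r = 0.0823.
D_1 = 1.5610
D_2 = 1.8890
D_3 = 2.2859
D_4 = 2.7661
D_5 = 3.3473
Terminal value at t=5: TV = D_6/(r−g) = 3.4929/(0.0823−0.0435) = 90.0237
P₀ = 1.5610/(1+0.0823)^1 + 1.8890/(1+0.0823)^2 + 2.2859/(1+0.0823)^3 + 2.7661/(1+0.0823)^4 + 3.3473/(1+0.0823)^5 + 90.0237/(1+0.0823)^5 = 69.7484

$69.75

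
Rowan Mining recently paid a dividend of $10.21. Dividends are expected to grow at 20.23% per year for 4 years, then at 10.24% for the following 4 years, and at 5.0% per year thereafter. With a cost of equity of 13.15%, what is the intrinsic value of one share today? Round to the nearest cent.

$247.53

Three-stage DDM. Project D₁…D_8; terminal Gordon value at t=8 with g = 0.05; discount at r = 0.1315.
D_1 = 12.2755
D_2 = 14.7588
D_3 = 17.7445
D_4 = 21.3342
D_5 = 23.5189
D_6 = 25.9272
D_7 = 28.5821
D_8 = 31.5090
TV_8 = 33.0844/(0.1315−0.05) = 405.9435
P₀ = Σ Dₜ/(1+r)ᵗ + TV_8/(1+r)^8 = 247.5281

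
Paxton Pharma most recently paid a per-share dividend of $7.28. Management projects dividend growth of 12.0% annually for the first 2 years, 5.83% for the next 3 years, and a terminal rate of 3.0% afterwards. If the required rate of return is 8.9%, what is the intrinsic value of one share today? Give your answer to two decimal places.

Three-stage DDM. Project D₁…D_5; terminal Gordon value at t=5 with g = 0.03; discount at r = 0.089.
D_1 = 8.1536
D_2 = 9.1320
D_3 = 9.6644
D_4 = 10.2279
D_5 = 10.8242
TV_5 = 11.1489/(0.089−0.03) = 188.9640
P₀ = Σ Dₜ/(1+r)ᵗ + TV_5/(1+r)^5 = 160.3891

$160.39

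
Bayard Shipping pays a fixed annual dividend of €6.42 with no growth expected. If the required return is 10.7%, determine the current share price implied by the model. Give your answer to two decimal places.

€60.00

Zero-growth DDM (perpetuity): P₀ = D/r = 6.42 / 0.107 = 60.0000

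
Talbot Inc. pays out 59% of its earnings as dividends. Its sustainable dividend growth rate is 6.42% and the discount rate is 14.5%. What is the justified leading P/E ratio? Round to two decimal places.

Justified leading P/E = b/(r−g) = 0.59/(0.145−0.0642) = 7.3020

7.30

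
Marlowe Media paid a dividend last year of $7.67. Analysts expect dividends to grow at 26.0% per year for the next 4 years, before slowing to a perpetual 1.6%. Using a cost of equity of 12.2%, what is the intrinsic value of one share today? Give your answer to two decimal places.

$158.27

Two-stage DDM. Project D₁…D_4 at 0.26, terminal growth 0.016, discount at r = 0.122.
D_1 = 9.6642
D_2 = 12.1769
D_3 = 15.3429
D_4 = 19.3320
Terminal value at t=4: TV = D_5/(r−g) = 19.6413/(0.122−0.016) = 185.2957
P₀ = 9.6642/(1+0.122)^1 + 12.1769/(1+0.122)^2 + 15.3429/(1+0.122)^3 + 19.3320/(1+0.122)^4 + 185.2957/(1+0.122)^4 = 158.2685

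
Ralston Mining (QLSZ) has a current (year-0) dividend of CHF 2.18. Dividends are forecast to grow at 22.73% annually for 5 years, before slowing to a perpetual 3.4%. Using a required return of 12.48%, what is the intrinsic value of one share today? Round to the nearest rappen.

Two-stage DDM. Project D₁…D_5 at 0.2273, terminal growth 0.034, discount at r = 0.1248.
D_1 = 2.6755
D_2 = 3.2837
D_3 = 4.0300
D_4 = 4.9461
D_5 = 6.0703
Terminal value at t=5: TV = D_6/(r−g) = 6.2767/(0.1248−0.034) = 69.1265
P₀ = 2.6755/(1+0.1248)^1 + 3.2837/(1+0.1248)^2 + 4.0300/(1+0.1248)^3 + 4.9461/(1+0.1248)^4 + 6.0703/(1+0.1248)^5 + 69.1265/(1+0.1248)^5 = 52.6620

CHF 52.66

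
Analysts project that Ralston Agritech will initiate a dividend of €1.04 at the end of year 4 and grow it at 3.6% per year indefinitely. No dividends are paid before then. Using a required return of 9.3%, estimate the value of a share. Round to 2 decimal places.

€13.97

Deferred-dividend DDM. At t=3 the remaining stream is a growing perpetuity with first payment D_4 = 1.04.
V_3 = D_4/(r−g) = 1.04/(0.093−0.036) = 18.2456
P₀ = V_3/(1+r)^3 = 18.2456/(1+0.093)^3 = 13.9733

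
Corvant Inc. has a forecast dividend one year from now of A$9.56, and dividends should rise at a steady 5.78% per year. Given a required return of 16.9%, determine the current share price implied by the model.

Gordon growth model: P₀ = D₁/(r − g), with D₁ = 9.56 given directly.
P₀ = 9.5600 / (0.169 − 0.0578) = 9.5600 / 0.1112 = 85.9712

A$85.97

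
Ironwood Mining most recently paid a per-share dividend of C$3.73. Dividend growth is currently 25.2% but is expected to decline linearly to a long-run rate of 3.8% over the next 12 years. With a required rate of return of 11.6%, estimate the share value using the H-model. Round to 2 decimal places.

H-model: P₀ = D₀[(1+g_L) + H(g_S−g_L)]/(r−g_L), with H = 12/2 = 6.
P₀ = 3.73 × [(1+0.038) + 6×(0.252−0.038)] / (0.116−0.038)
   = 3.73 × 2.3220 / 0.078 = 111.0392

C$111.04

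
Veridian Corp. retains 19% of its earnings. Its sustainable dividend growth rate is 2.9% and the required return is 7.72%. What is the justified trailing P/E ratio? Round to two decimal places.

Payout ratio b = 1 − 0.19 = 0.81.
Justified trailing P/E = b(1+g)/(r−g) = 0.81×(1+0.029)/(0.0772−0.029) = 17.2923

17.29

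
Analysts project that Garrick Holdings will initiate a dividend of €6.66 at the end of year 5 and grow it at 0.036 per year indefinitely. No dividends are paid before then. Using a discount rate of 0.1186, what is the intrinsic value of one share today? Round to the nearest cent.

Deferred-dividend DDM. At t=4 the remaining stream is a growing perpetuity with first payment D_5 = 6.66.
V_4 = D_5/(r−g) = 6.66/(0.1186−0.036) = 80.6295
P₀ = V_4/(1+r)^4 = 80.6295/(1+0.1186)^4 = 51.4985

€51.50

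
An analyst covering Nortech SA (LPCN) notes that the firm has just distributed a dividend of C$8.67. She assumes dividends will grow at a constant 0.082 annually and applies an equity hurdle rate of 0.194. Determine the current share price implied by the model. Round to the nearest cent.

C$83.76

Gordon growth model: P₀ = D₁/(r − g). D₁ = 8.67 × (1 + 0.082) = 9.3809.
P₀ = 9.3809 / (0.194 − 0.082) = 9.3809 / 0.112 = 83.7584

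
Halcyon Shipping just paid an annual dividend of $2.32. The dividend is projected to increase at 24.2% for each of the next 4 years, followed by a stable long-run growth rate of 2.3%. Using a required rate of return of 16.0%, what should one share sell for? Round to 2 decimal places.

Two-stage DDM. Project D₁…D_4 at 0.242, terminal growth 0.023, discount at r = 0.16.
D_1 = 2.8814
D_2 = 3.5787
D_3 = 4.4448
D_4 = 5.5204
Terminal value at t=4: TV = D_5/(r−g) = 5.6474/(0.16−0.023) = 41.2220
P₀ = 2.8814/(1+0.16)^1 + 3.5787/(1+0.16)^2 + 4.4448/(1+0.16)^3 + 5.5204/(1+0.16)^4 + 41.2220/(1+0.16)^4 = 33.8066

$33.81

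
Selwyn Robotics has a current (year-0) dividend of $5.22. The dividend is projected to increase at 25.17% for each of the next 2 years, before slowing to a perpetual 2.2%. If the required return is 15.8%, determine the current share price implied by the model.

$57.57

Two-stage DDM. Project D₁…D_2 at 0.2517, terminal growth 0.022, discount at r = 0.158.
D_1 = 6.5339
D_2 = 8.1785
Terminal value at t=2: TV = D_3/(r−g) = 8.3584/(0.158−0.022) = 61.4586
P₀ = 6.5339/(1+0.158)^1 + 8.1785/(1+0.158)^2 + 61.4586/(1+0.158)^2 = 57.5730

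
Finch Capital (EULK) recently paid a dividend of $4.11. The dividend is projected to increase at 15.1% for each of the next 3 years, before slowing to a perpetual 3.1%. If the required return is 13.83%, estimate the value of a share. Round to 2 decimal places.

Two-stage DDM. Project D₁…D_3 at 0.151, terminal growth 0.031, discount at r = 0.1383.
D_1 = 4.7306
D_2 = 5.4449
D_3 = 6.2671
Terminal value at t=3: TV = D_4/(r−g) = 6.4614/(0.1383−0.031) = 60.2181
P₀ = 4.7306/(1+0.1383)^1 + 5.4449/(1+0.1383)^2 + 6.2671/(1+0.1383)^3 + 60.2181/(1+0.1383)^3 = 53.4350

$53.44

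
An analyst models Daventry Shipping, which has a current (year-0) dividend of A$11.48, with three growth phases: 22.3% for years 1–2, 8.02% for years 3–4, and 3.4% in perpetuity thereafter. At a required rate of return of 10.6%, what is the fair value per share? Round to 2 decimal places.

A$246.13

Three-stage DDM. Project D₁…D_4; terminal Gordon value at t=4 with g = 0.034; discount at r = 0.106.
D_1 = 14.0400
D_2 = 17.1710
D_3 = 18.5481
D_4 = 20.0356
TV_4 = 20.7168/(0.106−0.034) = 287.7340
P₀ = Σ Dₜ/(1+r)ᵗ + TV_4/(1+r)^4 = 246.1279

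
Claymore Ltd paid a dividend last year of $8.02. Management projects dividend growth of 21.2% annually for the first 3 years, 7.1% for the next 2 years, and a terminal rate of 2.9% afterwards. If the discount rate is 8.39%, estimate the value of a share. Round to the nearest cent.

$257.43

Three-stage DDM. Project D₁…D_5; terminal Gordon value at t=5 with g = 0.029; discount at r = 0.0839.
D_1 = 9.7202
D_2 = 11.7809
D_3 = 14.2785
D_4 = 15.2923
D_5 = 16.3780
TV_5 = 16.8530/(0.0839−0.029) = 306.9758
P₀ = Σ Dₜ/(1+r)ᵗ + TV_5/(1+r)^5 = 257.4261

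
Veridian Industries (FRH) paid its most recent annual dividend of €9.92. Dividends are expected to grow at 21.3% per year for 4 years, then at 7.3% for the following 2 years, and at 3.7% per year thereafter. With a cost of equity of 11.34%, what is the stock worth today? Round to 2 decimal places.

Three-stage DDM. Project D₁…D_6; terminal Gordon value at t=6 with g = 0.037; discount at r = 0.1134.
D_1 = 12.0330
D_2 = 14.5960
D_3 = 17.7049
D_4 = 21.4761
D_5 = 23.0438
D_6 = 24.7260
TV_6 = 25.6409/(0.1134−0.037) = 335.6137
P₀ = Σ Dₜ/(1+r)ᵗ + TV_6/(1+r)^6 = 252.0012

€252.00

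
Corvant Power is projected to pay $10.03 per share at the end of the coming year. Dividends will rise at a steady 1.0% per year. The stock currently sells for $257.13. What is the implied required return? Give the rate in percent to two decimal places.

Rearranging the constant-growth DDM: r = D₁/P₀ + g.
r = 10.0300 / 257.13 + 0.01 = 0.03901 + 0.01 = 0.04901

4.90%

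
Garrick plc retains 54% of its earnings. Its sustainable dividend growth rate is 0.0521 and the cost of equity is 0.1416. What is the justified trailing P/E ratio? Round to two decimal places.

Payout ratio b = 1 − 0.54 = 0.46.
Justified trailing P/E = b(1+g)/(r−g) = 0.46×(1+0.0521)/(0.1416−0.0521) = 5.4074

5.41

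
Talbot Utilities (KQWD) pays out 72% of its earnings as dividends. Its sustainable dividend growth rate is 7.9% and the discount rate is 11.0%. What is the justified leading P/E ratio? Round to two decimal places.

Justified leading P/E = b/(r−g) = 0.72/(0.11−0.079) = 23.2258

23.23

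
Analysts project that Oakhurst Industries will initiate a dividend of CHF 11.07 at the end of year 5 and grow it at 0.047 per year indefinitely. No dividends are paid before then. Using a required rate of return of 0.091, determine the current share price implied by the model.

Deferred-dividend DDM. At t=4 the remaining stream is a growing perpetuity with first payment D_5 = 11.07.
V_4 = D_5/(r−g) = 11.07/(0.091−0.047) = 251.5909
P₀ = V_4/(1+r)^4 = 251.5909/(1+0.091)^4 = 177.5808

CHF 177.58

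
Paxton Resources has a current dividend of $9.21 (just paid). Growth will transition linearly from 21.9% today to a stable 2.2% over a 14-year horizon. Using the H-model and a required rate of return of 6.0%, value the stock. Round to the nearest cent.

H-model: P₀ = D₀[(1+g_L) + H(g_S−g_L)]/(r−g_L), with H = 14/2 = 7.
P₀ = 9.21 × [(1+0.022) + 7×(0.219−0.022)] / (0.06−0.022)
   = 9.21 × 2.4010 / 0.038 = 581.9266

$581.93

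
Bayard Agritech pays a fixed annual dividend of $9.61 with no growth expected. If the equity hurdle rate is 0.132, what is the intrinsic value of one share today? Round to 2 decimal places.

$72.80

Zero-growth DDM (perpetuity): P₀ = D/r = 9.61 / 0.132 = 72.8030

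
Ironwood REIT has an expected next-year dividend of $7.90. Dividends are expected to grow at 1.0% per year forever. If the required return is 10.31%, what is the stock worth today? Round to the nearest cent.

$84.85

Gordon growth model: P₀ = D₁/(r − g), with D₁ = 7.90 given directly.
P₀ = 7.9000 / (0.1031 − 0.01) = 7.9000 / 0.0931 = 84.8550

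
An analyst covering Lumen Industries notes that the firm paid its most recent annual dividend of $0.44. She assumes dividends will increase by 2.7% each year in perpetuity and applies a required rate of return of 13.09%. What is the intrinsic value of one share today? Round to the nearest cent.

$4.35

Gordon growth model: P₀ = D₁/(r − g). D₁ = 0.44 × (1 + 0.027) = 0.4519.
P₀ = 0.4519 / (0.1309 − 0.027) = 0.4519 / 0.1039 = 4.3492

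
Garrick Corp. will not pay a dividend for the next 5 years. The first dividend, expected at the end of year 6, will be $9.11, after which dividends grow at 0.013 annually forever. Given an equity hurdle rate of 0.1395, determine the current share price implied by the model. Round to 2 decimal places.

Deferred-dividend DDM. At t=5 the remaining stream is a growing perpetuity with first payment D_6 = 9.11.
V_5 = D_6/(r−g) = 9.11/(0.1395−0.013) = 72.0158
P₀ = V_5/(1+r)^5 = 72.0158/(1+0.1395)^5 = 37.4849

$37.48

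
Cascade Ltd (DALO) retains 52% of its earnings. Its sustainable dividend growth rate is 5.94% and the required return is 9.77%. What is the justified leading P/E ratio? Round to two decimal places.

12.53

Payout ratio b = 1 − 0.52 = 0.48.
Justified leading P/E = b/(r−g) = 0.48/(0.0977−0.0594) = 12.5326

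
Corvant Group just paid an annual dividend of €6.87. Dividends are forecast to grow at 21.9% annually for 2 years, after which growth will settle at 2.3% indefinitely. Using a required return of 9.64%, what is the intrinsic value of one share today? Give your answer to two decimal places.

€134.49

Two-stage DDM. Project D₁…D_2 at 0.219, terminal growth 0.023, discount at r = 0.0964.
D_1 = 8.3745
D_2 = 10.2086
Terminal value at t=2: TV = D_3/(r−g) = 10.4433/(0.0964−0.023) = 142.2800
P₀ = 8.3745/(1+0.0964)^1 + 10.2086/(1+0.0964)^2 + 142.2800/(1+0.0964)^2 = 134.4907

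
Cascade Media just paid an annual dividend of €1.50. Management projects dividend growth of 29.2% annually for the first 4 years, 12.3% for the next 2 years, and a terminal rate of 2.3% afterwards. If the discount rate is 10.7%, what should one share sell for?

Three-stage DDM. Project D₁…D_6; terminal Gordon value at t=6 with g = 0.023; discount at r = 0.107.
D_1 = 1.9380
D_2 = 2.5039
D_3 = 3.2350
D_4 = 4.1797
D_5 = 4.6938
D_6 = 5.2711
TV_6 = 5.3923/(0.107−0.023) = 64.1944
P₀ = Σ Dₜ/(1+r)ᵗ + TV_6/(1+r)^6 = 49.5324

€49.53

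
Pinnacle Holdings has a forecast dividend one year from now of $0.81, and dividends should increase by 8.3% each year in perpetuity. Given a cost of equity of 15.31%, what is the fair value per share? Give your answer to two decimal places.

Gordon growth model: P₀ = D₁/(r − g), with D₁ = 0.81 given directly.
P₀ = 0.8100 / (0.1531 − 0.083) = 0.8100 / 0.0701 = 11.5549

$11.55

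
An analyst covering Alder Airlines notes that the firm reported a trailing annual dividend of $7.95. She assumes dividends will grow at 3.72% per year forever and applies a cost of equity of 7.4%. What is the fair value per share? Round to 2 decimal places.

Gordon growth model: P₀ = D₁/(r − g). D₁ = 7.95 × (1 + 0.0372) = 8.2457.
P₀ = 8.2457 / (0.074 − 0.0372) = 8.2457 / 0.0368 = 224.0690

$224.07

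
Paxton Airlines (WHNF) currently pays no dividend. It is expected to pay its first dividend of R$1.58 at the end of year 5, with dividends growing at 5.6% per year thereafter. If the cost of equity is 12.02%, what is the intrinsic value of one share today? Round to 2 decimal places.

R$15.63

Deferred-dividend DDM. At t=4 the remaining stream is a growing perpetuity with first payment D_5 = 1.58.
V_4 = D_5/(r−g) = 1.58/(0.1202−0.056) = 24.6106
P₀ = V_4/(1+r)^4 = 24.6106/(1+0.1202)^4 = 15.6293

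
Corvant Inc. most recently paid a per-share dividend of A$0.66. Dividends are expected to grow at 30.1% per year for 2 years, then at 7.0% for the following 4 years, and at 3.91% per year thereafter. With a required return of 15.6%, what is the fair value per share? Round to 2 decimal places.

A$9.80

Three-stage DDM. Project D₁…D_6; terminal Gordon value at t=6 with g = 0.0391; discount at r = 0.156.
D_1 = 0.8587
D_2 = 1.1171
D_3 = 1.1953
D_4 = 1.2790
D_5 = 1.3685
D_6 = 1.4643
TV_6 = 1.5216/(0.156−0.0391) = 13.0160
P₀ = Σ Dₜ/(1+r)ᵗ + TV_6/(1+r)^6 = 9.7994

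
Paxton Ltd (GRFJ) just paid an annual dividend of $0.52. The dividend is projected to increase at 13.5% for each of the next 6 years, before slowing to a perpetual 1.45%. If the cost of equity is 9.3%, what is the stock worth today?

Two-stage DDM. Project D₁…D_6 at 0.135, terminal growth 0.0145, discount at r = 0.093.
D_1 = 0.5902
D_2 = 0.6699
D_3 = 0.7603
D_4 = 0.8630
D_5 = 0.9795
D_6 = 1.1117
Terminal value at t=6: TV = D_7/(r−g) = 1.1278/(0.093−0.0145) = 14.3668
P₀ = 0.5902/(1+0.093)^1 + 0.6699/(1+0.093)^2 + 0.7603/(1+0.093)^3 + 0.8630/(1+0.093)^4 + 0.9795/(1+0.093)^5 + 1.1117/(1+0.093)^6 + 14.3668/(1+0.093)^6 = 11.9939

$11.99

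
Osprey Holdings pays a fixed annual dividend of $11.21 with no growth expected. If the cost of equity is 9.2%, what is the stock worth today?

$121.85

Zero-growth DDM (perpetuity): P₀ = D/r = 11.21 / 0.092 = 121.8478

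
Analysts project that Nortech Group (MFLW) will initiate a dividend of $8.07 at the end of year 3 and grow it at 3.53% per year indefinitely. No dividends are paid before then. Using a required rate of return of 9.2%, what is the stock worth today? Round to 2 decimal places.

Deferred-dividend DDM. At t=2 the remaining stream is a growing perpetuity with first payment D_3 = 8.07.
V_2 = D_3/(r−g) = 8.07/(0.092−0.0353) = 142.3280
P₀ = V_2/(1+r)^2 = 142.3280/(1+0.092)^2 = 119.3563

$119.36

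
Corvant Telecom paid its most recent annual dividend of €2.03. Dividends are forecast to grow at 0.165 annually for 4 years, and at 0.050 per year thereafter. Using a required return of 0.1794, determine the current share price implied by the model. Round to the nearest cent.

€23.56

Two-stage DDM. Project D₁…D_4 at 0.165, terminal growth 0.05, discount at r = 0.1794.
D_1 = 2.3649
D_2 = 2.7552
D_3 = 3.2098
D_4 = 3.7394
Terminal value at t=4: TV = D_5/(r−g) = 3.9264/(0.1794−0.05) = 30.3427
P₀ = 2.3649/(1+0.1794)^1 + 2.7552/(1+0.1794)^2 + 3.2098/(1+0.1794)^3 + 3.7394/(1+0.1794)^4 + 30.3427/(1+0.1794)^4 = 23.5575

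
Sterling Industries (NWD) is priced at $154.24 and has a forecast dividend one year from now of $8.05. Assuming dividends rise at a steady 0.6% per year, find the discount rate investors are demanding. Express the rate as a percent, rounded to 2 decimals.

Rearranging the constant-growth DDM: r = D₁/P₀ + g.
r = 8.0500 / 154.24 + 0.006 = 0.05219 + 0.006 = 0.05819

5.82%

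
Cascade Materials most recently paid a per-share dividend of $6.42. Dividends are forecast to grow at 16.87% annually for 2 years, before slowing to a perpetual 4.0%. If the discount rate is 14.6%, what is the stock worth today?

Two-stage DDM. Project D₁…D_2 at 0.1687, terminal growth 0.04, discount at r = 0.146.
D_1 = 7.5031
D_2 = 8.7688
Terminal value at t=2: TV = D_3/(r−g) = 9.1196/(0.146−0.04) = 86.0337
P₀ = 7.5031/(1+0.146)^1 + 8.7688/(1+0.146)^2 + 86.0337/(1+0.146)^2 = 78.7328

$78.73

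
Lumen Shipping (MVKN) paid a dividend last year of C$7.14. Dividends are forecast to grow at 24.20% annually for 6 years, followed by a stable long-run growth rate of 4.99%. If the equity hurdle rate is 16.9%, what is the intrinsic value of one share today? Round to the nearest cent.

C$143.77

Two-stage DDM. Project D₁…D_6 at 0.242, terminal growth 0.0499, discount at r = 0.169.
D_1 = 8.8679
D_2 = 11.0139
D_3 = 13.6793
D_4 = 16.9897
D_5 = 21.1012
D_6 = 26.2076
Terminal value at t=6: TV = D_7/(r−g) = 27.5154/(0.169−0.0499) = 231.0277
P₀ = 8.8679/(1+0.169)^1 + 11.0139/(1+0.169)^2 + 13.6793/(1+0.169)^3 + 16.9897/(1+0.169)^4 + 21.1012/(1+0.169)^5 + 26.2076/(1+0.169)^6 + 231.0277/(1+0.169)^6 = 143.7677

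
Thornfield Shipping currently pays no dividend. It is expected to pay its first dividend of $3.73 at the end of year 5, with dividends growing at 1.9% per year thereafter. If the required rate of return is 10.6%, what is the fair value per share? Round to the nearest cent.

Deferred-dividend DDM. At t=4 the remaining stream is a growing perpetuity with first payment D_5 = 3.73.
V_4 = D_5/(r−g) = 3.73/(0.106−0.019) = 42.8736
P₀ = V_4/(1+r)^4 = 42.8736/(1+0.106)^4 = 28.6529

$28.65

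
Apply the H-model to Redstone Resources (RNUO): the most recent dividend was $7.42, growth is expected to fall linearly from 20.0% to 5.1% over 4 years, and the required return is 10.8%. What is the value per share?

H-model: P₀ = D₀[(1+g_L) + H(g_S−g_L)]/(r−g_L), with H = 4/2 = 2.
P₀ = 7.42 × [(1+0.051) + 2×(0.2−0.051)] / (0.108−0.051)
   = 7.42 × 1.3490 / 0.057 = 175.6067

$175.61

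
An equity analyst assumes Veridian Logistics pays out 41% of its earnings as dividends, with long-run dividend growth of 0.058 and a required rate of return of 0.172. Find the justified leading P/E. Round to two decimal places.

Justified leading P/E = b/(r−g) = 0.41/(0.172−0.058) = 3.5965

3.60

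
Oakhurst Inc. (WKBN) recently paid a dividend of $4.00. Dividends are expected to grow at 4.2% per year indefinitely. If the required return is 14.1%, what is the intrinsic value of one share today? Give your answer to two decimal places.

Gordon growth model: P₀ = D₁/(r − g). D₁ = 4.00 × (1 + 0.042) = 4.1680.
P₀ = 4.1680 / (0.141 − 0.042) = 4.1680 / 0.099 = 42.1010

$42.10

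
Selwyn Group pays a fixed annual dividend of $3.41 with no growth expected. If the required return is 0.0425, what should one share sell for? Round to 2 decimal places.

$80.24

Zero-growth DDM (perpetuity): P₀ = D/r = 3.41 / 0.0425 = 80.2353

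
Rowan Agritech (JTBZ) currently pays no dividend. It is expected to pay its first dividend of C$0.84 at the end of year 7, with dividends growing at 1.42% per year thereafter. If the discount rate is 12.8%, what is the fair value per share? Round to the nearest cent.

Deferred-dividend DDM. At t=6 the remaining stream is a growing perpetuity with first payment D_7 = 0.84.
V_6 = D_7/(r−g) = 0.84/(0.128−0.0142) = 7.3814
P₀ = V_6/(1+r)^6 = 7.3814/(1+0.128)^6 = 3.5833

C$3.58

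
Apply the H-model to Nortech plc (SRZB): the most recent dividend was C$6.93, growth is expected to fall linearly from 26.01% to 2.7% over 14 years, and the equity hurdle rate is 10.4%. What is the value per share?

C$239.28

H-model: P₀ = D₀[(1+g_L) + H(g_S−g_L)]/(r−g_L), with H = 14/2 = 7.
P₀ = 6.93 × [(1+0.027) + 7×(0.2601−0.027)] / (0.104−0.027)
   = 6.93 × 2.6587 / 0.077 = 239.2830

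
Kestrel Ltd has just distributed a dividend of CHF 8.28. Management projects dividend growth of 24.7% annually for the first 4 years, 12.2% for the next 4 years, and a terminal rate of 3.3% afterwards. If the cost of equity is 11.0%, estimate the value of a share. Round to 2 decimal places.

Three-stage DDM. Project D₁…D_8; terminal Gordon value at t=8 with g = 0.033; discount at r = 0.11.
D_1 = 10.3252
D_2 = 12.8755
D_3 = 16.0557
D_4 = 20.0215
D_5 = 22.4641
D_6 = 25.2047
D_7 = 28.2797
D_8 = 31.7298
TV_8 = 32.7769/(0.11−0.033) = 425.6740
P₀ = Σ Dₜ/(1+r)ᵗ + TV_8/(1+r)^8 = 283.5882

CHF 283.59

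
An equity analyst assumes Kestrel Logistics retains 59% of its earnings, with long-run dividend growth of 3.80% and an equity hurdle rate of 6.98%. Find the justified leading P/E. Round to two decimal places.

12.89

Payout ratio b = 1 − 0.59 = 0.41.
Justified leading P/E = b/(r−g) = 0.41/(0.0698−0.038) = 12.8931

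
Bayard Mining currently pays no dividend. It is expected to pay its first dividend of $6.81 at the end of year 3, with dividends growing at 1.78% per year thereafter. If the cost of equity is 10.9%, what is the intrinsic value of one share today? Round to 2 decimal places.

Deferred-dividend DDM. At t=2 the remaining stream is a growing perpetuity with first payment D_3 = 6.81.
V_2 = D_3/(r−g) = 6.81/(0.109−0.0178) = 74.6711
P₀ = V_2/(1+r)^2 = 74.6711/(1+0.109)^2 = 60.7140

$60.71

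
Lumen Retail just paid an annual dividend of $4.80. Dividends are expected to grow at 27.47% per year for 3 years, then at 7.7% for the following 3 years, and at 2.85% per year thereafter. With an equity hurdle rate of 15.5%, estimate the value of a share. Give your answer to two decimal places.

$76.99

Three-stage DDM. Project D₁…D_6; terminal Gordon value at t=6 with g = 0.0285; discount at r = 0.155.
D_1 = 6.1186
D_2 = 7.7993
D_3 = 9.9418
D_4 = 10.7073
D_5 = 11.5318
D_6 = 12.4197
TV_6 = 12.7737/(0.155−0.0285) = 100.9778
P₀ = Σ Dₜ/(1+r)ᵗ + TV_6/(1+r)^6 = 76.9884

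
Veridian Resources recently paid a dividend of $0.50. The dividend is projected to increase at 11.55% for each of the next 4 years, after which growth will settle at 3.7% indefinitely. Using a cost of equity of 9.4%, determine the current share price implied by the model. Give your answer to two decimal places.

Two-stage DDM. Project D₁…D_4 at 0.1155, terminal growth 0.037, discount at r = 0.094.
D_1 = 0.5577
D_2 = 0.6222
D_3 = 0.6940
D_4 = 0.7742
Terminal value at t=4: TV = D_5/(r−g) = 0.8028/(0.094−0.037) = 14.0848
P₀ = 0.5577/(1+0.094)^1 + 0.6222/(1+0.094)^2 + 0.6940/(1+0.094)^3 + 0.7742/(1+0.094)^4 + 14.0848/(1+0.094)^4 = 11.9331

$11.93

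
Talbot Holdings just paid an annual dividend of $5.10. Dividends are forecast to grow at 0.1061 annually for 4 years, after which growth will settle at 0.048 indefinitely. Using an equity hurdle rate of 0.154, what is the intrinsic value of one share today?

Two-stage DDM. Project D₁…D_4 at 0.1061, terminal growth 0.048, discount at r = 0.154.
D_1 = 5.6411
D_2 = 6.2396
D_3 = 6.9017
D_4 = 7.6339
Terminal value at t=4: TV = D_5/(r−g) = 8.0004/(0.154−0.048) = 75.4750
P₀ = 5.6411/(1+0.154)^1 + 6.2396/(1+0.154)^2 + 6.9017/(1+0.154)^3 + 7.6339/(1+0.154)^4 + 75.4750/(1+0.154)^4 = 60.9270

$60.93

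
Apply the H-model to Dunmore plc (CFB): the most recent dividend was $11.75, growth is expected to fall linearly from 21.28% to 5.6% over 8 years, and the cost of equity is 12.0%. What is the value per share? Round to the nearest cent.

H-model: P₀ = D₀[(1+g_L) + H(g_S−g_L)]/(r−g_L), with H = 8/2 = 4.
P₀ = 11.75 × [(1+0.056) + 4×(0.2128−0.056)] / (0.12−0.056)
   = 11.75 × 1.6832 / 0.064 = 309.0250

$309.03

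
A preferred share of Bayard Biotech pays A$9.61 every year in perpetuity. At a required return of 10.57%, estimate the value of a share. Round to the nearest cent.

Zero-growth DDM (perpetuity): P₀ = D/r = 9.61 / 0.1057 = 90.9177

A$90.92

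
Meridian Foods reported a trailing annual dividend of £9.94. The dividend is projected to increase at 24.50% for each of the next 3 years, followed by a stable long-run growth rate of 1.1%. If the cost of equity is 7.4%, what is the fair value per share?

£288.84

Two-stage DDM. Project D₁…D_3 at 0.245, terminal growth 0.011, discount at r = 0.074.
D_1 = 12.3753
D_2 = 15.4072
D_3 = 19.1820
Terminal value at t=3: TV = D_4/(r−g) = 19.3930/(0.074−0.011) = 307.8258
P₀ = 12.3753/(1+0.074)^1 + 15.4072/(1+0.074)^2 + 19.1820/(1+0.074)^3 + 307.8258/(1+0.074)^3 = 288.8442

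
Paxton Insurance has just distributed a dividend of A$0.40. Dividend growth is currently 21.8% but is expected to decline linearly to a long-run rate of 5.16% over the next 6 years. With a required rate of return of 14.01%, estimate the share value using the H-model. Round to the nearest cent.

A$7.01

H-model: P₀ = D₀[(1+g_L) + H(g_S−g_L)]/(r−g_L), with H = 6/2 = 3.
P₀ = 0.40 × [(1+0.0516) + 3×(0.218−0.0516)] / (0.1401−0.0516)
   = 0.40 × 1.5508 / 0.0885 = 7.0093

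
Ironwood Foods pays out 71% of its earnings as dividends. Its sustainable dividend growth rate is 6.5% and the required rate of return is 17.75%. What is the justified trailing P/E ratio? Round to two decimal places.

Justified trailing P/E = b(1+g)/(r−g) = 0.71×(1+0.065)/(0.1775−0.065) = 6.7213

6.72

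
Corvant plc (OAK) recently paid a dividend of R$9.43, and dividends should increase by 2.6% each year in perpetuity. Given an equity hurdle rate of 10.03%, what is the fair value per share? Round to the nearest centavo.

Gordon growth model: P₀ = D₁/(r − g). D₁ = 9.43 × (1 + 0.026) = 9.6752.
P₀ = 9.6752 / (0.1003 − 0.026) = 9.6752 / 0.0743 = 130.2178

R$130.22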